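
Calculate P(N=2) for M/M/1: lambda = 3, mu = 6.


rho = 3/6; P(n) = (1-rho)*rho^n = (1-3/6)*(3/6)^2 = 0.125

0.125


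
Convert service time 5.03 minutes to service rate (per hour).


mu = 60 / avg_service_time = 60 / 5.03 = 11.93 per hour

11.93 per hour


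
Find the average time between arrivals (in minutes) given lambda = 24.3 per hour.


Mean interarrival time = 60/lambda = 60/24.3 = 2.47 minutes

2.47 minutes


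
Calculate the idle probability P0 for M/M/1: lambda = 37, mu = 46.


P0 = 1 - rho = 1 - 37/46 = 0.1957

0.1957


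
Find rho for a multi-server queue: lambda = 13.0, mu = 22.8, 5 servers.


rho = lambda / (c * mu) = 13.0 / (5 * 22.8) = 0.114

0.114


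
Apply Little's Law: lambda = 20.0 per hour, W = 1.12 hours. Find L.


L = lambda * W = 20.0 * 1.12 = 22.4

22.4


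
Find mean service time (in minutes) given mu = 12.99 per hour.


Mean service time = 60/mu = 60/12.99 = 4.62 minutes

4.62 minutes


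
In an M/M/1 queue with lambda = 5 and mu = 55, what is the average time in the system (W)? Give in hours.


W = 1/(mu - lambda) = 1/(55 - 5) = 0.02 hours

0.02 hours


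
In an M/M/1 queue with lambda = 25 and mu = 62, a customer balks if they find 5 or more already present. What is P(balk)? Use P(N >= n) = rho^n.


P(N >= 5) = rho^5 = (25/62)^5 = 0.0107

0.0107


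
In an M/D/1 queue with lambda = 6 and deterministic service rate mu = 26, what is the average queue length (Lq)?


M/D/1: Lq = rho^2 / (2*(1-rho)) where rho = 6/26; Lq = 0.03

0.03


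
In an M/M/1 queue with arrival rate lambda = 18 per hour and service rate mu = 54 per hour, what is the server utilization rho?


rho = lambda/mu = 18/54 = 0.3333

0.3333


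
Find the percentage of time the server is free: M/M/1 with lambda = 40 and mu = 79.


Idle fraction = (1 - rho) * 100 = (1 - 40/79) * 100 = 49.4%

49.4%


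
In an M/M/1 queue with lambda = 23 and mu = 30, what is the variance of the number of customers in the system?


rho = 23/30; Var(N) = rho/(1-rho)^2 = 14.08

14.08


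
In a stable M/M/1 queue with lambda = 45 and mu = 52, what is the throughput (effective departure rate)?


For a stable queue (lambda < mu), throughput = lambda = 45 per hour

45 per hour


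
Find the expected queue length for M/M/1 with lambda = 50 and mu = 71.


rho = 50/71; Lq = rho^2/(1-rho) = 1.68

1.68


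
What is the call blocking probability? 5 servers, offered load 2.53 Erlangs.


B(N,A) = (A^N/N!) / sum(A^k/k!, k=0..N) with N=5, A=2.53 = 0.072

0.072


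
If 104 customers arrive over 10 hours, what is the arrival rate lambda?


lambda = total arrivals / time = 104 / 10 = 10.4 per hour

10.4 per hour


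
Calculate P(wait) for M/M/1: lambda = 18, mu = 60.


P(wait) = rho = lambda/mu = 18/60 = 0.3

0.3


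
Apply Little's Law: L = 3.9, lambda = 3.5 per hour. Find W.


W = L / lambda = 3.9 / 3.5 = 1.1143 hours

1.1143 hours


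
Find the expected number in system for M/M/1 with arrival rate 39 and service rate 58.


rho = 39/58; L = rho/(1-rho) = 2.05

2.05


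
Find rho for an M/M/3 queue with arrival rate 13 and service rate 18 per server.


rho = lambda/(c*mu) = 13/(3*18) = 0.2407

0.2407


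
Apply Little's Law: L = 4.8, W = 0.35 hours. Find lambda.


lambda = L / W = 4.8 / 0.35 = 13.71 per hour

13.71 per hour


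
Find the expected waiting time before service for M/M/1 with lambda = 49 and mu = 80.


rho = 49/80; Wq = rho/(mu - lambda) = 0.0198 hours

0.0198 hours


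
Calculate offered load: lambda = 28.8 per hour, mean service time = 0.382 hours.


Offered load a = lambda * E[S] = 28.8 * 0.382 = 11.0 Erlangs

11.0 Erlangs


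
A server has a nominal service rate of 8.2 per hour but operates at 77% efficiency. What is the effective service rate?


Effective rate = mu * efficiency = 8.2 * 0.77 = 6.31 per hour

6.31 per hour


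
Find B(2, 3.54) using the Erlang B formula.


B(N,A) = (A^N/N!) / sum(A^k/k!, k=0..N) with N=2, A=3.54 = 0.5799

0.5799


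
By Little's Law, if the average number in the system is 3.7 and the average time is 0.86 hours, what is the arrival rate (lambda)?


lambda = L / W = 3.7 / 0.86 = 4.3 per hour

4.3 per hour


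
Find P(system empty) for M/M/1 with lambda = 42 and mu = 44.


P0 = 1 - rho = 1 - 42/44 = 0.0455

0.0455


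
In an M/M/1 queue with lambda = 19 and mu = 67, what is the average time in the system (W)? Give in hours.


W = 1/(mu - lambda) = 1/(67 - 19) = 0.0208 hours

0.0208 hours


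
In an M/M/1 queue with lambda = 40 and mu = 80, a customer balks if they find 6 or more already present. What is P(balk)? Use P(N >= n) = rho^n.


P(N >= 6) = rho^6 = (40/80)^6 = 0.0156

0.0156


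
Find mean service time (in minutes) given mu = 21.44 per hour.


Mean service time = 60/mu = 60/21.44 = 2.8 minutes

2.8 minutes


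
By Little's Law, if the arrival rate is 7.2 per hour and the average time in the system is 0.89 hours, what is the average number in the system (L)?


L = lambda * W = 7.2 * 0.89 = 6.41

6.41


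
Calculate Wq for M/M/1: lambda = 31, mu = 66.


rho = 31/66; Wq = rho/(mu - lambda) = 0.0134 hours

0.0134 hours


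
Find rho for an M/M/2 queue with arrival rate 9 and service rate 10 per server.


rho = lambda/(c*mu) = 9/(2*10) = 0.45

0.45


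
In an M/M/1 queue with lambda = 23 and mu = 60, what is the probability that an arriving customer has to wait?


P(wait) = rho = lambda/mu = 23/60 = 0.3833

0.3833


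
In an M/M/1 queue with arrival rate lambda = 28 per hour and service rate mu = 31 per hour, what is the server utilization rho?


rho = lambda/mu = 28/31 = 0.9032

0.9032


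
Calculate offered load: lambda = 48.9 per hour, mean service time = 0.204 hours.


Offered load a = lambda * E[S] = 48.9 * 0.204 = 9.98 Erlangs

9.98 Erlangs


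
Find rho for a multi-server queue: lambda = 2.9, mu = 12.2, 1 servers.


rho = lambda / (c * mu) = 2.9 / (1 * 12.2) = 0.2377

0.2377


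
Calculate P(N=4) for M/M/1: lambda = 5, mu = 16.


rho = 5/16; P(n) = (1-rho)*rho^n = (1-5/16)*(5/16)^4 = 0.0066

0.0066


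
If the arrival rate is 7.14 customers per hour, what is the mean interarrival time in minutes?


Mean interarrival time = 60/lambda = 60/7.14 = 8.4 minutes

8.4 minutes


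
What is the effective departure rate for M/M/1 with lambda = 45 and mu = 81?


For a stable queue (lambda < mu), throughput = lambda = 45 per hour

45 per hour


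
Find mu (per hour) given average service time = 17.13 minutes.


mu = 60 / avg_service_time = 60 / 17.13 = 3.5 per hour

3.5 per hour


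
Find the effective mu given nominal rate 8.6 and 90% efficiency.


Effective rate = mu * efficiency = 8.6 * 0.9 = 7.74 per hour

7.74 per hour


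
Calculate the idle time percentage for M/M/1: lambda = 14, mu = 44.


Idle fraction = (1 - rho) * 100 = (1 - 14/44) * 100 = 68.2%

68.2%


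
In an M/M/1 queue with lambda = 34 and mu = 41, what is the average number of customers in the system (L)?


rho = 34/41; L = rho/(1-rho) = 4.86

4.86


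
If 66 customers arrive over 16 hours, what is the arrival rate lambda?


lambda = total arrivals / time = 66 / 16 = 4.13 per hour

4.13 per hour


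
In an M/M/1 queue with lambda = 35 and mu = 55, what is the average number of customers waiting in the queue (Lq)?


rho = 35/55; Lq = rho^2/(1-rho) = 1.11

1.11


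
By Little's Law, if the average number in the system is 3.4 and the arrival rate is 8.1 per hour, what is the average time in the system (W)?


W = L / lambda = 3.4 / 8.1 = 0.4198 hours

0.4198 hours


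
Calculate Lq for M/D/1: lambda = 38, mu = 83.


M/D/1: Lq = rho^2 / (2*(1-rho)) where rho = 38/83; Lq = 0.19

0.19


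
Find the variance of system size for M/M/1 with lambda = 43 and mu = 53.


rho = 43/53; Var(N) = rho/(1-rho)^2 = 22.79

22.79


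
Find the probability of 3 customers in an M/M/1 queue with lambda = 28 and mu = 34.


rho = 28/34; P(n) = (1-rho)*rho^n = (1-28/34)*(28/34)^3 = 0.0986

0.0986


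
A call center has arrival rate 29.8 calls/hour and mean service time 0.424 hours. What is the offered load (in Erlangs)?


Offered load a = lambda * E[S] = 29.8 * 0.424 = 12.64 Erlangs

12.64 Erlangs


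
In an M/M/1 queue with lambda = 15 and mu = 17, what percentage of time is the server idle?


Idle fraction = (1 - rho) * 100 = (1 - 15/17) * 100 = 11.8%

11.8%


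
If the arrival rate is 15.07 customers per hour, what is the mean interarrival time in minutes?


Mean interarrival time = 60/lambda = 60/15.07 = 3.98 minutes

3.98 minutes


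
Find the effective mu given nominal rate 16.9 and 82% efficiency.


Effective rate = mu * efficiency = 16.9 * 0.82 = 13.86 per hour

13.86 per hour


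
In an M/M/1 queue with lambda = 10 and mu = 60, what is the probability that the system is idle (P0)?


P0 = 1 - rho = 1 - 10/60 = 0.8333

0.8333


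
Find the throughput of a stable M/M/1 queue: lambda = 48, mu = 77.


For a stable queue (lambda < mu), throughput = lambda = 48 per hour

48 per hour


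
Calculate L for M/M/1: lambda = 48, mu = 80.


rho = 48/80; L = rho/(1-rho) = 1.5

1.5


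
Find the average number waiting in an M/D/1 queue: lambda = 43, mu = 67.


M/D/1: Lq = rho^2 / (2*(1-rho)) where rho = 43/67; Lq = 0.57

0.57


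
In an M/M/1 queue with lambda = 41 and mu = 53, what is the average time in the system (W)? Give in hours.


W = 1/(mu - lambda) = 1/(53 - 41) = 0.0833 hours

0.0833 hours


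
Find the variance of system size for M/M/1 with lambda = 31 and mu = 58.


rho = 31/58; Var(N) = rho/(1-rho)^2 = 2.47

2.47


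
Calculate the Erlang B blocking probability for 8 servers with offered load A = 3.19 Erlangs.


B(N,A) = (A^N/N!) / sum(A^k/k!, k=0..N) with N=8, A=3.19 = 0.011

0.011


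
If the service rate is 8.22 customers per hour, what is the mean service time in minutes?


Mean service time = 60/mu = 60/8.22 = 7.3 minutes

7.3 minutes


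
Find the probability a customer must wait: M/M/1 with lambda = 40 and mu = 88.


P(wait) = rho = lambda/mu = 40/88 = 0.4545

0.4545


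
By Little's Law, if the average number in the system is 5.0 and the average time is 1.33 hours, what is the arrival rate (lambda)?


lambda = L / W = 5.0 / 1.33 = 3.76 per hour

3.76 per hour


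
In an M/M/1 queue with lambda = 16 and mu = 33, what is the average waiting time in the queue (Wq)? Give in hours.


rho = 16/33; Wq = rho/(mu - lambda) = 0.0285 hours

0.0285 hours


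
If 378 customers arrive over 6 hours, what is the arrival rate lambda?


lambda = total arrivals / time = 378 / 6 = 63.0 per hour

63.0 per hour


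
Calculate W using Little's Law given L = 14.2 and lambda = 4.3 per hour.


W = L / lambda = 14.2 / 4.3 = 3.3023 hours

3.3023 hours


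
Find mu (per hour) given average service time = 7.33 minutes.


mu = 60 / avg_service_time = 60 / 7.33 = 8.19 per hour

8.19 per hour


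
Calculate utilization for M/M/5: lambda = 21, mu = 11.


rho = lambda/(c*mu) = 21/(5*11) = 0.3818

0.3818


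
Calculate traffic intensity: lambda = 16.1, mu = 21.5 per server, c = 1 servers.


rho = lambda / (c * mu) = 16.1 / (1 * 21.5) = 0.7488

0.7488


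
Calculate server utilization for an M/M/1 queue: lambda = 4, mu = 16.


rho = lambda/mu = 4/16 = 0.25

0.25


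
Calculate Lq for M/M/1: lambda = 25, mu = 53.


rho = 25/53; Lq = rho^2/(1-rho) = 0.42

0.42


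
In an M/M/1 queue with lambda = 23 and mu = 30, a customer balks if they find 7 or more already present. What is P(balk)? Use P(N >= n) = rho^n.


P(N >= 7) = rho^7 = (23/30)^7 = 0.1557

0.1557


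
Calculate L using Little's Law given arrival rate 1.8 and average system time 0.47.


L = lambda * W = 1.8 * 0.47 = 0.85

0.85


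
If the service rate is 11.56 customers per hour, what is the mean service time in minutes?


Mean service time = 60/mu = 60/11.56 = 5.19 minutes

5.19 minutes


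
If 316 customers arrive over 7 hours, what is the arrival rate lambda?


lambda = total arrivals / time = 316 / 7 = 45.14 per hour

45.14 per hour


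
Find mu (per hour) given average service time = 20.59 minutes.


mu = 60 / avg_service_time = 60 / 20.59 = 2.91 per hour

2.91 per hour


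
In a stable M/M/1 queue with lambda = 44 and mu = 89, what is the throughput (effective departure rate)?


For a stable queue (lambda < mu), throughput = lambda = 44 per hour

44 per hour


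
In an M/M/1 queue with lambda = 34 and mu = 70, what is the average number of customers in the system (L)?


rho = 34/70; L = rho/(1-rho) = 0.94

0.94


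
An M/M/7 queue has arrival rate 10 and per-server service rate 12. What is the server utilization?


rho = lambda/(c*mu) = 10/(7*12) = 0.119

0.119


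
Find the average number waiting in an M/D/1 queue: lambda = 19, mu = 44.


M/D/1: Lq = rho^2 / (2*(1-rho)) where rho = 19/44; Lq = 0.16

0.16


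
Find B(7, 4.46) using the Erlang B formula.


B(N,A) = (A^N/N!) / sum(A^k/k!, k=0..N) with N=7, A=4.46 = 0.0879

0.0879


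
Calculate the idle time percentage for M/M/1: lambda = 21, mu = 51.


Idle fraction = (1 - rho) * 100 = (1 - 21/51) * 100 = 58.8%

58.8%


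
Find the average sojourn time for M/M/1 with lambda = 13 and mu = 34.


W = 1/(mu - lambda) = 1/(34 - 13) = 0.0476 hours

0.0476 hours


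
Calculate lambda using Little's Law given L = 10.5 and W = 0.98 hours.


lambda = L / W = 10.5 / 0.98 = 10.71 per hour

10.71 per hour


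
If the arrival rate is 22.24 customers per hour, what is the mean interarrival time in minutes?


Mean interarrival time = 60/lambda = 60/22.24 = 2.7 minutes

2.7 minutes


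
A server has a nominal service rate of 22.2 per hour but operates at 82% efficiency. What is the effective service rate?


Effective rate = mu * efficiency = 22.2 * 0.82 = 18.2 per hour

18.2 per hour


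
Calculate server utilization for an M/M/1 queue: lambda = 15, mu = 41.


rho = lambda/mu = 15/41 = 0.3659

0.3659


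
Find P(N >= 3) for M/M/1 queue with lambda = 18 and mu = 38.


P(N >= 3) = rho^3 = (18/38)^3 = 0.1063

0.1063


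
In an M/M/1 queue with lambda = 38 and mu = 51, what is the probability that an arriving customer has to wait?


P(wait) = rho = lambda/mu = 38/51 = 0.7451

0.7451


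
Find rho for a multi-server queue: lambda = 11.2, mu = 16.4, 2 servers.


rho = lambda / (c * mu) = 11.2 / (2 * 16.4) = 0.3415

0.3415


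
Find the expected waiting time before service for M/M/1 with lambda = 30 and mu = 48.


rho = 30/48; Wq = rho/(mu - lambda) = 0.0347 hours

0.0347 hours


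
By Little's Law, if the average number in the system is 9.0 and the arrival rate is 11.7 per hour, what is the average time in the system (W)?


W = L / lambda = 9.0 / 11.7 = 0.7692 hours

0.7692 hours


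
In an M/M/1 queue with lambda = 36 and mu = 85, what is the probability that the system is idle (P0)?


P0 = 1 - rho = 1 - 36/85 = 0.5765

0.5765


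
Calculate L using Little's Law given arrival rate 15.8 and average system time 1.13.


L = lambda * W = 15.8 * 1.13 = 17.85

17.85


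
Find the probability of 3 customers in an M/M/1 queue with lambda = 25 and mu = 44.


rho = 25/44; P(n) = (1-rho)*rho^n = (1-25/44)*(25/44)^3 = 0.0792

0.0792


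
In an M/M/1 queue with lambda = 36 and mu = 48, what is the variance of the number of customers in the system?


rho = 36/48; Var(N) = rho/(1-rho)^2 = 12.0

12.0


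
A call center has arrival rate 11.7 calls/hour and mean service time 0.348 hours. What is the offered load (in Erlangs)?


Offered load a = lambda * E[S] = 11.7 * 0.348 = 4.07 Erlangs

4.07 Erlangs


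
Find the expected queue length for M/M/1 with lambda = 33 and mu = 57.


rho = 33/57; Lq = rho^2/(1-rho) = 0.8

0.8


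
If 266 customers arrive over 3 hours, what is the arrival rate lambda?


lambda = total arrivals / time = 266 / 3 = 88.67 per hour

88.67 per hour


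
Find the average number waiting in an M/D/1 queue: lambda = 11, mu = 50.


M/D/1: Lq = rho^2 / (2*(1-rho)) where rho = 11/50; Lq = 0.03

0.03


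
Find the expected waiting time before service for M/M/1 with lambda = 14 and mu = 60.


rho = 14/60; Wq = rho/(mu - lambda) = 0.0051 hours

0.0051 hours


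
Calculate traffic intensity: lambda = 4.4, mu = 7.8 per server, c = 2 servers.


rho = lambda / (c * mu) = 4.4 / (2 * 7.8) = 0.2821

0.2821


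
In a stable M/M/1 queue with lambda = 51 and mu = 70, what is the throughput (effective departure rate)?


For a stable queue (lambda < mu), throughput = lambda = 51 per hour

51 per hour


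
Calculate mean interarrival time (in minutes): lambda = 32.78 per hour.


Mean interarrival time = 60/lambda = 60/32.78 = 1.83 minutes

1.83 minutes


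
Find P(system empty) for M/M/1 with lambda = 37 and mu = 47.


P0 = 1 - rho = 1 - 37/47 = 0.2128

0.2128


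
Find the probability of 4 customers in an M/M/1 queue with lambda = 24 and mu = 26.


rho = 24/26; P(n) = (1-rho)*rho^n = (1-24/26)*(24/26)^4 = 0.0558

0.0558


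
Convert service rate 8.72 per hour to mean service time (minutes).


Mean service time = 60/mu = 60/8.72 = 6.88 minutes

6.88 minutes


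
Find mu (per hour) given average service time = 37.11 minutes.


mu = 60 / avg_service_time = 60 / 37.11 = 1.62 per hour

1.62 per hour


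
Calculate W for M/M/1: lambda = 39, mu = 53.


W = 1/(mu - lambda) = 1/(53 - 39) = 0.0714 hours

0.0714 hours


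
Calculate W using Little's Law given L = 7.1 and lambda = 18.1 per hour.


W = L / lambda = 7.1 / 18.1 = 0.3923 hours

0.3923 hours


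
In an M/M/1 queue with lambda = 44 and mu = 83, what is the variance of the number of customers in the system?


rho = 44/83; Var(N) = rho/(1-rho)^2 = 2.4

2.4


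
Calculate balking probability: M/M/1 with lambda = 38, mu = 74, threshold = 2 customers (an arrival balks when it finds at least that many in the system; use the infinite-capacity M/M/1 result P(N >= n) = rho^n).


P(N >= 2) = rho^2 = (38/74)^2 = 0.2637

0.2637


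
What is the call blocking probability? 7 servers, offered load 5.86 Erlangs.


B(N,A) = (A^N/N!) / sum(A^k/k!, k=0..N) with N=7, A=5.86 = 0.1759

0.1759


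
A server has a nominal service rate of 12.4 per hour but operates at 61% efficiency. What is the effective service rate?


Effective rate = mu * efficiency = 12.4 * 0.61 = 7.56 per hour

7.56 per hour


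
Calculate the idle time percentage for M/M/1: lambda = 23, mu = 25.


Idle fraction = (1 - rho) * 100 = (1 - 23/25) * 100 = 8.0%

8.0%


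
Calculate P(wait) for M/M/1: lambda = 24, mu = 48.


P(wait) = rho = lambda/mu = 24/48 = 0.5

0.5


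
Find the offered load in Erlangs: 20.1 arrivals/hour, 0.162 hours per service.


Offered load a = lambda * E[S] = 20.1 * 0.162 = 3.26 Erlangs

3.26 Erlangs


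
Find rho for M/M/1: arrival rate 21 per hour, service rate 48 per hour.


rho = lambda/mu = 21/48 = 0.4375

0.4375


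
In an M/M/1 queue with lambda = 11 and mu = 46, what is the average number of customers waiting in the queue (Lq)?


rho = 11/46; Lq = rho^2/(1-rho) = 0.08

0.08


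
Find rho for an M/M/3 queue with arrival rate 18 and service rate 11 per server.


rho = lambda/(c*mu) = 18/(3*11) = 0.5455

0.5455


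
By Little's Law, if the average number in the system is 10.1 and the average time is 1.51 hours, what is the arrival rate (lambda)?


lambda = L / W = 10.1 / 1.51 = 6.69 per hour

6.69 per hour


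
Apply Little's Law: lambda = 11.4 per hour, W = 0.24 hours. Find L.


L = lambda * W = 11.4 * 0.24 = 2.74

2.74


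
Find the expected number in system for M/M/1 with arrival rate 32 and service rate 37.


rho = 32/37; L = rho/(1-rho) = 6.4

6.4


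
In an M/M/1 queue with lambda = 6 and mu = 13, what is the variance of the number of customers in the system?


rho = 6/13; Var(N) = rho/(1-rho)^2 = 1.59

1.59


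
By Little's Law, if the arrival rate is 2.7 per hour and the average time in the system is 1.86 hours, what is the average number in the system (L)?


L = lambda * W = 2.7 * 1.86 = 5.02

5.02


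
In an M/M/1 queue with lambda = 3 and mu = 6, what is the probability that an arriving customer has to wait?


P(wait) = rho = lambda/mu = 3/6 = 0.5

0.5


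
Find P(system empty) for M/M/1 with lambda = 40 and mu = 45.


P0 = 1 - rho = 1 - 40/45 = 0.1111

0.1111


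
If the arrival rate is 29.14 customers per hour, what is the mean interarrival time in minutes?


Mean interarrival time = 60/lambda = 60/29.14 = 2.06 minutes

2.06 minutes


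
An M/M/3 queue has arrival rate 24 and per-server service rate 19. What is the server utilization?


rho = lambda/(c*mu) = 24/(3*19) = 0.4211

0.4211


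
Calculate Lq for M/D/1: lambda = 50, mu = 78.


M/D/1: Lq = rho^2 / (2*(1-rho)) where rho = 50/78; Lq = 0.57

0.57


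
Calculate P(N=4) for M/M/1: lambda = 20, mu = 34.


rho = 20/34; P(n) = (1-rho)*rho^n = (1-20/34)*(20/34)^4 = 0.0493

0.0493


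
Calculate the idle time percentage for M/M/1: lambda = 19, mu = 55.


Idle fraction = (1 - rho) * 100 = (1 - 19/55) * 100 = 65.5%

65.5%


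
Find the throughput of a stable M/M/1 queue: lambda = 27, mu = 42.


For a stable queue (lambda < mu), throughput = lambda = 27 per hour

27 per hour


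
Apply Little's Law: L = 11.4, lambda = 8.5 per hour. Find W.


W = L / lambda = 11.4 / 8.5 = 1.3412 hours

1.3412 hours


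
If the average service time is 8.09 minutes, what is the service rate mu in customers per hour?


mu = 60 / avg_service_time = 60 / 8.09 = 7.42 per hour

7.42 per hour


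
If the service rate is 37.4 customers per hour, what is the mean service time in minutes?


Mean service time = 60/mu = 60/37.4 = 1.6 minutes

1.6 minutes


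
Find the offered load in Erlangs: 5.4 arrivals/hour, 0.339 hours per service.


Offered load a = lambda * E[S] = 5.4 * 0.339 = 1.83 Erlangs

1.83 Erlangs


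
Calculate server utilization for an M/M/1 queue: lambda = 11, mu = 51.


rho = lambda/mu = 11/51 = 0.2157

0.2157


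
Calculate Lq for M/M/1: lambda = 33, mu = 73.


rho = 33/73; Lq = rho^2/(1-rho) = 0.37

0.37


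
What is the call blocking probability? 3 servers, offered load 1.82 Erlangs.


B(N,A) = (A^N/N!) / sum(A^k/k!, k=0..N) with N=3, A=1.82 = 0.1833

0.1833


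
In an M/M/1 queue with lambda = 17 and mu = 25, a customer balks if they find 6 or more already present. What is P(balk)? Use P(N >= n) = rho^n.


P(N >= 6) = rho^6 = (17/25)^6 = 0.0989

0.0989


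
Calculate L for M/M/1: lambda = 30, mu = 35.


rho = 30/35; L = rho/(1-rho) = 6.0

6.0


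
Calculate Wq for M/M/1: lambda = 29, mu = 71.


rho = 29/71; Wq = rho/(mu - lambda) = 0.0097 hours

0.0097 hours


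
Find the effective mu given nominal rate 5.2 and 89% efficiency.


Effective rate = mu * efficiency = 5.2 * 0.89 = 4.63 per hour

4.63 per hour


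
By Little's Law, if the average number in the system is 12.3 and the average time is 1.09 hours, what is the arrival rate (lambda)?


lambda = L / W = 12.3 / 1.09 = 11.28 per hour

11.28 per hour


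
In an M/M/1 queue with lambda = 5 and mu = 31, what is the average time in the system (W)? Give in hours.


W = 1/(mu - lambda) = 1/(31 - 5) = 0.0385 hours

0.0385 hours


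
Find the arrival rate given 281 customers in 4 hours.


lambda = total arrivals / time = 281 / 4 = 70.25 per hour

70.25 per hour


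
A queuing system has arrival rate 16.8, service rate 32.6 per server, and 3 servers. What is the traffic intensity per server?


rho = lambda / (c * mu) = 16.8 / (3 * 32.6) = 0.1718

0.1718


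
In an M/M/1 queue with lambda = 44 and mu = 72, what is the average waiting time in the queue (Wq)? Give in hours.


rho = 44/72; Wq = rho/(mu - lambda) = 0.0218 hours

0.0218 hours


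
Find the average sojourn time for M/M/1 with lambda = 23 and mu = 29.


W = 1/(mu - lambda) = 1/(29 - 23) = 0.1667 hours

0.1667 hours


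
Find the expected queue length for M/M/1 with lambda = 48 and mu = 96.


rho = 48/96; Lq = rho^2/(1-rho) = 0.5

0.5


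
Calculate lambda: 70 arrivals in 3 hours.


lambda = total arrivals / time = 70 / 3 = 23.33 per hour

23.33 per hour


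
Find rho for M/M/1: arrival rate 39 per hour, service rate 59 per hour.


rho = lambda/mu = 39/59 = 0.661

0.661


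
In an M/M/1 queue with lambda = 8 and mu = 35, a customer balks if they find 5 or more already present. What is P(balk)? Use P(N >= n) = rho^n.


P(N >= 5) = rho^5 = (8/35)^5 = 0.0006

0.0006


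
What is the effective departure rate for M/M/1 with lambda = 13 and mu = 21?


For a stable queue (lambda < mu), throughput = lambda = 13 per hour

13 per hour


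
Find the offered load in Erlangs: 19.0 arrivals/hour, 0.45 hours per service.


Offered load a = lambda * E[S] = 19.0 * 0.45 = 8.55 Erlangs

8.55 Erlangs


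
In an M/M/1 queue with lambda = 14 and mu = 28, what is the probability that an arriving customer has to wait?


P(wait) = rho = lambda/mu = 14/28 = 0.5

0.5


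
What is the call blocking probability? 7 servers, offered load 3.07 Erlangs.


B(N,A) = (A^N/N!) / sum(A^k/k!, k=0..N) with N=7, A=3.07 = 0.024

0.024


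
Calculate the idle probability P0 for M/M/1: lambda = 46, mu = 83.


P0 = 1 - rho = 1 - 46/83 = 0.4458

0.4458


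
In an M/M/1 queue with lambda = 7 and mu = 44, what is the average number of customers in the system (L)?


rho = 7/44; L = rho/(1-rho) = 0.19

0.19


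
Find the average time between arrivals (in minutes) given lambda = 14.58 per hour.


Mean interarrival time = 60/lambda = 60/14.58 = 4.12 minutes

4.12 minutes


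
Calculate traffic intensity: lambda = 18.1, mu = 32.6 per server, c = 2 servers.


rho = lambda / (c * mu) = 18.1 / (2 * 32.6) = 0.2776

0.2776


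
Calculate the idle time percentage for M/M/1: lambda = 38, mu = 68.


Idle fraction = (1 - rho) * 100 = (1 - 38/68) * 100 = 44.1%

44.1%


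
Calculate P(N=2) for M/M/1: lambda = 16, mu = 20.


rho = 16/20; P(n) = (1-rho)*rho^n = (1-16/20)*(16/20)^2 = 0.128

0.128


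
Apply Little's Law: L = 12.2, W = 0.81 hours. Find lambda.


lambda = L / W = 12.2 / 0.81 = 15.06 per hour

15.06 per hour


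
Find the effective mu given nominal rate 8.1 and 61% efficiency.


Effective rate = mu * efficiency = 8.1 * 0.61 = 4.94 per hour

4.94 per hour


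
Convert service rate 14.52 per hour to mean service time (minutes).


Mean service time = 60/mu = 60/14.52 = 4.13 minutes

4.13 minutes


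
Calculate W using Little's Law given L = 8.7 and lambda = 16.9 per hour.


W = L / lambda = 8.7 / 16.9 = 0.5148 hours

0.5148 hours


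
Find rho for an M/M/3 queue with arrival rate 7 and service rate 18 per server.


rho = lambda/(c*mu) = 7/(3*18) = 0.1296

0.1296


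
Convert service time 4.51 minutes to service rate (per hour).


mu = 60 / avg_service_time = 60 / 4.51 = 13.3 per hour

13.3 per hour


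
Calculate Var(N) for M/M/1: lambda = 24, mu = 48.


rho = 24/48; Var(N) = rho/(1-rho)^2 = 2.0

2.0


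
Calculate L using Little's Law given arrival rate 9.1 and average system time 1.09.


L = lambda * W = 9.1 * 1.09 = 9.92

9.92


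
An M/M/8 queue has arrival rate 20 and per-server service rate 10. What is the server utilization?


rho = lambda/(c*mu) = 20/(8*10) = 0.25

0.25


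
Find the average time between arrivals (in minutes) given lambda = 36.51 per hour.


Mean interarrival time = 60/lambda = 60/36.51 = 1.64 minutes

1.64 minutes


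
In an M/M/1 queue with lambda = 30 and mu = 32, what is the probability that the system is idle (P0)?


P0 = 1 - rho = 1 - 30/32 = 0.0625

0.0625


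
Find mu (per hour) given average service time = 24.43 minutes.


mu = 60 / avg_service_time = 60 / 24.43 = 2.46 per hour

2.46 per hour


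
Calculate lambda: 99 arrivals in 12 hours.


lambda = total arrivals / time = 99 / 12 = 8.25 per hour

8.25 per hour


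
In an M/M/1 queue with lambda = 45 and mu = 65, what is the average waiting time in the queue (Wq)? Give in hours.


rho = 45/65; Wq = rho/(mu - lambda) = 0.0346 hours

0.0346 hours


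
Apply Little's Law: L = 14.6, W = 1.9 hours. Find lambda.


lambda = L / W = 14.6 / 1.9 = 7.68 per hour

7.68 per hour


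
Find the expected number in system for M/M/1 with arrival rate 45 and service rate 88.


rho = 45/88; L = rho/(1-rho) = 1.05

1.05


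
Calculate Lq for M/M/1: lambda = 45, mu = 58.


rho = 45/58; Lq = rho^2/(1-rho) = 2.69

2.69


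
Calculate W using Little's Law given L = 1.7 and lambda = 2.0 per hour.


W = L / lambda = 1.7 / 2.0 = 0.85 hours

0.85 hours


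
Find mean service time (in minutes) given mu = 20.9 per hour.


Mean service time = 60/mu = 60/20.9 = 2.87 minutes

2.87 minutes


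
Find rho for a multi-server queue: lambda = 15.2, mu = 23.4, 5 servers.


rho = lambda / (c * mu) = 15.2 / (5 * 23.4) = 0.1299

0.1299


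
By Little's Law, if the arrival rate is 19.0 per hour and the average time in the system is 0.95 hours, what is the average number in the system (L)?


L = lambda * W = 19.0 * 0.95 = 18.05

18.05


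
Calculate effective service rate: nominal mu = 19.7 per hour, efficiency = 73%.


Effective rate = mu * efficiency = 19.7 * 0.73 = 14.38 per hour

14.38 per hour


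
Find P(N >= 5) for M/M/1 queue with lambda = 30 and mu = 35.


P(N >= 5) = rho^5 = (30/35)^5 = 0.4627

0.4627


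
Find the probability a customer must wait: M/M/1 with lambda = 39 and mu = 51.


P(wait) = rho = lambda/mu = 39/51 = 0.7647

0.7647


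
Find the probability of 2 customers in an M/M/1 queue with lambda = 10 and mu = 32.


rho = 10/32; P(n) = (1-rho)*rho^n = (1-10/32)*(10/32)^2 = 0.0671

0.0671


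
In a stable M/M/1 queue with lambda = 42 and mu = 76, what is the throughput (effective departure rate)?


For a stable queue (lambda < mu), throughput = lambda = 42 per hour

42 per hour


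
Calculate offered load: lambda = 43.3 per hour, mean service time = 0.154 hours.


Offered load a = lambda * E[S] = 43.3 * 0.154 = 6.67 Erlangs

6.67 Erlangs


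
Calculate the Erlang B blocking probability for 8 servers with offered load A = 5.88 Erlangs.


B(N,A) = (A^N/N!) / sum(A^k/k!, k=0..N) with N=8, A=5.88 = 0.1153

0.1153


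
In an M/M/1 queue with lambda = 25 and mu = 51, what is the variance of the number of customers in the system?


rho = 25/51; Var(N) = rho/(1-rho)^2 = 1.89

1.89


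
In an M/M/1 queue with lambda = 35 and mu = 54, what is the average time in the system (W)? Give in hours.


W = 1/(mu - lambda) = 1/(54 - 35) = 0.0526 hours

0.0526 hours


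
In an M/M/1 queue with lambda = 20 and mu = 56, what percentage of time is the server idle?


Idle fraction = (1 - rho) * 100 = (1 - 20/56) * 100 = 64.3%

64.3%


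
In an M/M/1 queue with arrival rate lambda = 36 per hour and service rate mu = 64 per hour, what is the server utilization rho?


rho = lambda/mu = 36/64 = 0.5625

0.5625


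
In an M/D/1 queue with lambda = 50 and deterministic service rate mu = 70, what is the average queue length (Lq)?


M/D/1: Lq = rho^2 / (2*(1-rho)) where rho = 50/70; Lq = 0.89

0.89


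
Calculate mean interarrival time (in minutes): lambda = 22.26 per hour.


Mean interarrival time = 60/lambda = 60/22.26 = 2.7 minutes

2.7 minutes


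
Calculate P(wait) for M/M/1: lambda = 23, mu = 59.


P(wait) = rho = lambda/mu = 23/59 = 0.3898

0.3898


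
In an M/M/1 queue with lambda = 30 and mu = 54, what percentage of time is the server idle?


Idle fraction = (1 - rho) * 100 = (1 - 30/54) * 100 = 44.4%

44.4%


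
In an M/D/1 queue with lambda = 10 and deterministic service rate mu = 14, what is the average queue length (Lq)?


M/D/1: Lq = rho^2 / (2*(1-rho)) where rho = 10/14; Lq = 0.89

0.89


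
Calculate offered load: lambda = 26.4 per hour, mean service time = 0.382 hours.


Offered load a = lambda * E[S] = 26.4 * 0.382 = 10.08 Erlangs

10.08 Erlangs


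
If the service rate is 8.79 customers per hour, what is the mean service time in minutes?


Mean service time = 60/mu = 60/8.79 = 6.83 minutes

6.83 minutes


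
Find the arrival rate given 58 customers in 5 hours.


lambda = total arrivals / time = 58 / 5 = 11.6 per hour

11.6 per hour


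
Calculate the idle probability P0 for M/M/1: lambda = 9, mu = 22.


P0 = 1 - rho = 1 - 9/22 = 0.5909

0.5909


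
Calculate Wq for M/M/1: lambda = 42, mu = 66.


rho = 42/66; Wq = rho/(mu - lambda) = 0.0265 hours

0.0265 hours


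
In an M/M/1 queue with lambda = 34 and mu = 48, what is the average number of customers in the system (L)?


rho = 34/48; L = rho/(1-rho) = 2.43

2.43


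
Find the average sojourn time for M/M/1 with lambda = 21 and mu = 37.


W = 1/(mu - lambda) = 1/(37 - 21) = 0.0625 hours

0.0625 hours


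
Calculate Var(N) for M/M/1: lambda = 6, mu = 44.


rho = 6/44; Var(N) = rho/(1-rho)^2 = 0.18

0.18


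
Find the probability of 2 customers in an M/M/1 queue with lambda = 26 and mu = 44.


rho = 26/44; P(n) = (1-rho)*rho^n = (1-26/44)*(26/44)^2 = 0.1428

0.1428


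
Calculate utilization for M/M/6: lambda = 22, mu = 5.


rho = lambda/(c*mu) = 22/(6*5) = 0.7333

0.7333


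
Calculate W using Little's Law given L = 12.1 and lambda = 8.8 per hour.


W = L / lambda = 12.1 / 8.8 = 1.375 hours

1.375 hours


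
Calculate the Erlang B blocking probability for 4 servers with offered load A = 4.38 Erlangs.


B(N,A) = (A^N/N!) / sum(A^k/k!, k=0..N) with N=4, A=4.38 = 0.3461

0.3461


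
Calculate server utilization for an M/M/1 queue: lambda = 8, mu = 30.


rho = lambda/mu = 8/30 = 0.2667

0.2667


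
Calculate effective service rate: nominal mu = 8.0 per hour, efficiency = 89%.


Effective rate = mu * efficiency = 8.0 * 0.89 = 7.12 per hour

7.12 per hour


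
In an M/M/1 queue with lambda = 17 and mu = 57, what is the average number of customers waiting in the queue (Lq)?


rho = 17/57; Lq = rho^2/(1-rho) = 0.13

0.13


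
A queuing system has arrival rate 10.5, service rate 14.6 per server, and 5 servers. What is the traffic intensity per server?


rho = lambda / (c * mu) = 10.5 / (5 * 14.6) = 0.1438

0.1438


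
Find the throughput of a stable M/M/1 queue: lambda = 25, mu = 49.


For a stable queue (lambda < mu), throughput = lambda = 25 per hour

25 per hour


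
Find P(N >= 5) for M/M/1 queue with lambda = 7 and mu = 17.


P(N >= 5) = rho^5 = (7/17)^5 = 0.0118

0.0118


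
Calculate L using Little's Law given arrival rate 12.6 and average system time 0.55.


L = lambda * W = 12.6 * 0.55 = 6.93

6.93


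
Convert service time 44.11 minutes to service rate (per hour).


mu = 60 / avg_service_time = 60 / 44.11 = 1.36 per hour

1.36 per hour


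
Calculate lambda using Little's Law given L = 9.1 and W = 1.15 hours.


lambda = L / W = 9.1 / 1.15 = 7.91 per hour

7.91 per hour


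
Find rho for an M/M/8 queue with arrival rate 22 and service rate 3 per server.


rho = lambda/(c*mu) = 22/(8*3) = 0.9167

0.9167


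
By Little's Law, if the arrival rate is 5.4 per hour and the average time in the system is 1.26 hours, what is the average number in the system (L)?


L = lambda * W = 5.4 * 1.26 = 6.8

6.8


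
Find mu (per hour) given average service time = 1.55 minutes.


mu = 60 / avg_service_time = 60 / 1.55 = 38.71 per hour

38.71 per hour


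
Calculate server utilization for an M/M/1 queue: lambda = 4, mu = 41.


rho = lambda/mu = 4/41 = 0.0976

0.0976


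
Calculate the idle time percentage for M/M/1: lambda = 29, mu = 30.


Idle fraction = (1 - rho) * 100 = (1 - 29/30) * 100 = 3.3%

3.3%


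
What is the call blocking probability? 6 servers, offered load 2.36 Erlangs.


B(N,A) = (A^N/N!) / sum(A^k/k!, k=0..N) with N=6, A=2.36 = 0.0229

0.0229


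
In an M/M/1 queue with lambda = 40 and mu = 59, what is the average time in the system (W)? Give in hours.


W = 1/(mu - lambda) = 1/(59 - 40) = 0.0526 hours

0.0526 hours


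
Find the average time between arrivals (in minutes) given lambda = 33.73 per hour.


Mean interarrival time = 60/lambda = 60/33.73 = 1.78 minutes

1.78 minutes


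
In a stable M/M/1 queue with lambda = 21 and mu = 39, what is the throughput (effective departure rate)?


For a stable queue (lambda < mu), throughput = lambda = 21 per hour

21 per hour


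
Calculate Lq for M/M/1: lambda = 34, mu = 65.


rho = 34/65; Lq = rho^2/(1-rho) = 0.57

0.57


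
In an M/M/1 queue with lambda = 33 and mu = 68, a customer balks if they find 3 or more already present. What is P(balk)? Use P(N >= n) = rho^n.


P(N >= 3) = rho^3 = (33/68)^3 = 0.1143

0.1143


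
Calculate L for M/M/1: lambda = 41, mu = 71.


rho = 41/71; L = rho/(1-rho) = 1.37

1.37


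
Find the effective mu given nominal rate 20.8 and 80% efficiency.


Effective rate = mu * efficiency = 20.8 * 0.8 = 16.64 per hour

16.64 per hour


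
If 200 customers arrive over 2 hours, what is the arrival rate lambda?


lambda = total arrivals / time = 200 / 2 = 100.0 per hour

100.0 per hour


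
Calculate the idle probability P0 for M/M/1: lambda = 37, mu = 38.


P0 = 1 - rho = 1 - 37/38 = 0.0263

0.0263


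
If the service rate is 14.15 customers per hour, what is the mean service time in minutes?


Mean service time = 60/mu = 60/14.15 = 4.24 minutes

4.24 minutes


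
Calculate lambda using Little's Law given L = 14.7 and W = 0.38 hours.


lambda = L / W = 14.7 / 0.38 = 38.68 per hour

38.68 per hour


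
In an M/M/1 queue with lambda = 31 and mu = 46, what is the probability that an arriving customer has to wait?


P(wait) = rho = lambda/mu = 31/46 = 0.6739

0.6739


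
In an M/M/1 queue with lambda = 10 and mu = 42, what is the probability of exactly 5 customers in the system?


rho = 10/42; P(n) = (1-rho)*rho^n = (1-10/42)*(10/42)^5 = 0.0006

0.0006


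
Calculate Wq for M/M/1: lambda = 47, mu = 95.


rho = 47/95; Wq = rho/(mu - lambda) = 0.0103 hours

0.0103 hours


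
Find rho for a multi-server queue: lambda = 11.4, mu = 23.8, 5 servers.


rho = lambda / (c * mu) = 11.4 / (5 * 23.8) = 0.0958

0.0958


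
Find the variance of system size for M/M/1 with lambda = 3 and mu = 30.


rho = 3/30; Var(N) = rho/(1-rho)^2 = 0.12

0.12


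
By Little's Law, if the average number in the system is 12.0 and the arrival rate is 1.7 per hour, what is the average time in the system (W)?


W = L / lambda = 12.0 / 1.7 = 7.0588 hours

7.0588 hours


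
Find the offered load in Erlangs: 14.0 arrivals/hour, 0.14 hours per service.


Offered load a = lambda * E[S] = 14.0 * 0.14 = 1.96 Erlangs

1.96 Erlangs


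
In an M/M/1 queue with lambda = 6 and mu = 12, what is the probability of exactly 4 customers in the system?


rho = 6/12; P(n) = (1-rho)*rho^n = (1-6/12)*(6/12)^4 = 0.0313

0.0313


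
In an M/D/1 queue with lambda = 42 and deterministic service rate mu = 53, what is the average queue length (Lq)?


M/D/1: Lq = rho^2 / (2*(1-rho)) where rho = 42/53; Lq = 1.51

1.51
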